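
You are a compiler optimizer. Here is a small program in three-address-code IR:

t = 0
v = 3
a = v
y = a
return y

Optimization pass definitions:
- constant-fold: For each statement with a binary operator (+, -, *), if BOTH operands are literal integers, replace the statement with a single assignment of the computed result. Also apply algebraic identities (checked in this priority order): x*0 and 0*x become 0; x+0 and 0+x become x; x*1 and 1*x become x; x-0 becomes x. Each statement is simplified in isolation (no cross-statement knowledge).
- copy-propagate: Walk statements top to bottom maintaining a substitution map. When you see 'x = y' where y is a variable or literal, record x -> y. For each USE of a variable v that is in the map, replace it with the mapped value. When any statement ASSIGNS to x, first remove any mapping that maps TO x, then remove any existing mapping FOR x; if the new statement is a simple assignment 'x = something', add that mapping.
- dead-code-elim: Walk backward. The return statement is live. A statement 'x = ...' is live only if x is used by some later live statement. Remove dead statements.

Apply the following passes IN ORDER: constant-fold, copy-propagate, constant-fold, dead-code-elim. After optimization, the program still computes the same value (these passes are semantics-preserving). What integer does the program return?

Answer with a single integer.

Initial IR:
  t = 0
  v = 3
  a = v
  y = a
  return y
After constant-fold (5 stmts):
  t = 0
  v = 3
  a = v
  y = a
  return y
After copy-propagate (5 stmts):
  t = 0
  v = 3
  a = 3
  y = 3
  return 3
After constant-fold (5 stmts):
  t = 0
  v = 3
  a = 3
  y = 3
  return 3
After dead-code-elim (1 stmts):
  return 3
Evaluate:
  t = 0  =>  t = 0
  v = 3  =>  v = 3
  a = v  =>  a = 3
  y = a  =>  y = 3
  return y = 3

Answer: 3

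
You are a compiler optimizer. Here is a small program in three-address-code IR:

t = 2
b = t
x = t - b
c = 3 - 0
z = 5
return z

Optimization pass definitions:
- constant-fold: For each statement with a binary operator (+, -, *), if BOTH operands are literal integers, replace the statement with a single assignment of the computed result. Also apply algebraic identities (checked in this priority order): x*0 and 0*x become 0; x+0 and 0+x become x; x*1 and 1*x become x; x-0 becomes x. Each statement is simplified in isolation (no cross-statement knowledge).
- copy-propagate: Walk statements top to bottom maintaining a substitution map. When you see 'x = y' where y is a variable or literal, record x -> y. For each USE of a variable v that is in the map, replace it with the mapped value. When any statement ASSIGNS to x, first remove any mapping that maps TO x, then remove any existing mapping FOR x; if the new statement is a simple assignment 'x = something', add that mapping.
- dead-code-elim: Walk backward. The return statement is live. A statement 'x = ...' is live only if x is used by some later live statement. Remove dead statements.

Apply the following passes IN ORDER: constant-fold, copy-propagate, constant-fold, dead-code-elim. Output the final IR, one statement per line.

Answer: return 5

Derivation:
Initial IR:
  t = 2
  b = t
  x = t - b
  c = 3 - 0
  z = 5
  return z
After constant-fold (6 stmts):
  t = 2
  b = t
  x = t - b
  c = 3
  z = 5
  return z
After copy-propagate (6 stmts):
  t = 2
  b = 2
  x = 2 - 2
  c = 3
  z = 5
  return 5
After constant-fold (6 stmts):
  t = 2
  b = 2
  x = 0
  c = 3
  z = 5
  return 5
After dead-code-elim (1 stmts):
  return 5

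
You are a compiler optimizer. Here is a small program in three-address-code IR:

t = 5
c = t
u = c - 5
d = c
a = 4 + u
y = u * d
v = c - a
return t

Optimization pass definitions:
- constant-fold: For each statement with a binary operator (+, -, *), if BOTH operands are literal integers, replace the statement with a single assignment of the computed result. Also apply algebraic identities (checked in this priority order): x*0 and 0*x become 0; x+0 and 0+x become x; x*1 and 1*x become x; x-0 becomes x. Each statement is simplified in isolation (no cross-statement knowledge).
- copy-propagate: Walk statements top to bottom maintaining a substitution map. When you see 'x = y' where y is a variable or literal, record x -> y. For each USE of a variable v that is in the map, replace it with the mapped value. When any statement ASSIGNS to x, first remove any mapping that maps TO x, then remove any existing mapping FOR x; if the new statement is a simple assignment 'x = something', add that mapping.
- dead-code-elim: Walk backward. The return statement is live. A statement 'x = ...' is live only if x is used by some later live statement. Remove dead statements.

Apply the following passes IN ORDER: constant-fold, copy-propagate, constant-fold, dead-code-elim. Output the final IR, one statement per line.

Initial IR:
  t = 5
  c = t
  u = c - 5
  d = c
  a = 4 + u
  y = u * d
  v = c - a
  return t
After constant-fold (8 stmts):
  t = 5
  c = t
  u = c - 5
  d = c
  a = 4 + u
  y = u * d
  v = c - a
  return t
After copy-propagate (8 stmts):
  t = 5
  c = 5
  u = 5 - 5
  d = 5
  a = 4 + u
  y = u * 5
  v = 5 - a
  return 5
After constant-fold (8 stmts):
  t = 5
  c = 5
  u = 0
  d = 5
  a = 4 + u
  y = u * 5
  v = 5 - a
  return 5
After dead-code-elim (1 stmts):
  return 5

Answer: return 5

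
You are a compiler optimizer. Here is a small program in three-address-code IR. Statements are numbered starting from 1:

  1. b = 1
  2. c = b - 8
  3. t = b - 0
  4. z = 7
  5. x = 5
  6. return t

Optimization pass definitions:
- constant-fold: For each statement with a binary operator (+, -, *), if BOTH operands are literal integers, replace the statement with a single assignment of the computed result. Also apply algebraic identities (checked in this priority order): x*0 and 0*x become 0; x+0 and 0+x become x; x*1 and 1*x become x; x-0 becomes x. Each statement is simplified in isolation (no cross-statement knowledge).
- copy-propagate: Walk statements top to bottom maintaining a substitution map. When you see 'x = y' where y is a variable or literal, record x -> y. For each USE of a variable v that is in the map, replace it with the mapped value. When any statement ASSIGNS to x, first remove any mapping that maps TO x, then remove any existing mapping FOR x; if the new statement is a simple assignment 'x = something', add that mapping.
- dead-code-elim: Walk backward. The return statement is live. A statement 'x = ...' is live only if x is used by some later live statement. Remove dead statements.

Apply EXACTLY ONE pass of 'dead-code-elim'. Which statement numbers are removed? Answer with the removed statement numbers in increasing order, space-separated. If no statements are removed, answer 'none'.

Backward liveness scan:
Stmt 1 'b = 1': KEEP (b is live); live-in = []
Stmt 2 'c = b - 8': DEAD (c not in live set ['b'])
Stmt 3 't = b - 0': KEEP (t is live); live-in = ['b']
Stmt 4 'z = 7': DEAD (z not in live set ['t'])
Stmt 5 'x = 5': DEAD (x not in live set ['t'])
Stmt 6 'return t': KEEP (return); live-in = ['t']
Removed statement numbers: [2, 4, 5]
Surviving IR:
  b = 1
  t = b - 0
  return t

Answer: 2 4 5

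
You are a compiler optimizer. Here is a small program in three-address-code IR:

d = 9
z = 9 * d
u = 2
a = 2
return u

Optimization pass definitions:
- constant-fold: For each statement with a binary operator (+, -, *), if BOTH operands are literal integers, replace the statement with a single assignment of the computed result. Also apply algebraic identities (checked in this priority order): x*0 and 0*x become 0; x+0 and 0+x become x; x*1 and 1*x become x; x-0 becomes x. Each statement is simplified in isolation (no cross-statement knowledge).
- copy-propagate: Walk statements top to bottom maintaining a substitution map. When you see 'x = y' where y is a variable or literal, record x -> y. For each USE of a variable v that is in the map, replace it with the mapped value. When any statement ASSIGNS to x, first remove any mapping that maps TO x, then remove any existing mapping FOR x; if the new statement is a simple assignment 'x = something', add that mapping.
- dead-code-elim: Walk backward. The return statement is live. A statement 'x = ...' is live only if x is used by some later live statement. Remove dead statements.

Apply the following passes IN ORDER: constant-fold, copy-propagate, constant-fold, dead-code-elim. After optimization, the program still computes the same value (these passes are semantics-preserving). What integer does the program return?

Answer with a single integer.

Initial IR:
  d = 9
  z = 9 * d
  u = 2
  a = 2
  return u
After constant-fold (5 stmts):
  d = 9
  z = 9 * d
  u = 2
  a = 2
  return u
After copy-propagate (5 stmts):
  d = 9
  z = 9 * 9
  u = 2
  a = 2
  return 2
After constant-fold (5 stmts):
  d = 9
  z = 81
  u = 2
  a = 2
  return 2
After dead-code-elim (1 stmts):
  return 2
Evaluate:
  d = 9  =>  d = 9
  z = 9 * d  =>  z = 81
  u = 2  =>  u = 2
  a = 2  =>  a = 2
  return u = 2

Answer: 2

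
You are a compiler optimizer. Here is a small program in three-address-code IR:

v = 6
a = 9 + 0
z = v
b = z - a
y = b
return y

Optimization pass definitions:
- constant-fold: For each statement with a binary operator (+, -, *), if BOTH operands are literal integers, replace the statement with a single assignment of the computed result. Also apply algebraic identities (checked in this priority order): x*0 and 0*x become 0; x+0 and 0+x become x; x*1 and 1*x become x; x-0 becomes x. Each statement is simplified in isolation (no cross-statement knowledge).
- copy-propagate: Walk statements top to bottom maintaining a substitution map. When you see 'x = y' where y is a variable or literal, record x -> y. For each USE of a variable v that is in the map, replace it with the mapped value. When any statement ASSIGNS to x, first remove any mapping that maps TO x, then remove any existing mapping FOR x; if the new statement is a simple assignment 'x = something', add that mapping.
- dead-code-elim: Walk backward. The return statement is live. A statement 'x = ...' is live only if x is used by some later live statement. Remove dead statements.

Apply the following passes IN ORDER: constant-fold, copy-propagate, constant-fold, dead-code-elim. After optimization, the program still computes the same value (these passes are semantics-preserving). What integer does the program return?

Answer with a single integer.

Initial IR:
  v = 6
  a = 9 + 0
  z = v
  b = z - a
  y = b
  return y
After constant-fold (6 stmts):
  v = 6
  a = 9
  z = v
  b = z - a
  y = b
  return y
After copy-propagate (6 stmts):
  v = 6
  a = 9
  z = 6
  b = 6 - 9
  y = b
  return b
After constant-fold (6 stmts):
  v = 6
  a = 9
  z = 6
  b = -3
  y = b
  return b
After dead-code-elim (2 stmts):
  b = -3
  return b
Evaluate:
  v = 6  =>  v = 6
  a = 9 + 0  =>  a = 9
  z = v  =>  z = 6
  b = z - a  =>  b = -3
  y = b  =>  y = -3
  return y = -3

Answer: -3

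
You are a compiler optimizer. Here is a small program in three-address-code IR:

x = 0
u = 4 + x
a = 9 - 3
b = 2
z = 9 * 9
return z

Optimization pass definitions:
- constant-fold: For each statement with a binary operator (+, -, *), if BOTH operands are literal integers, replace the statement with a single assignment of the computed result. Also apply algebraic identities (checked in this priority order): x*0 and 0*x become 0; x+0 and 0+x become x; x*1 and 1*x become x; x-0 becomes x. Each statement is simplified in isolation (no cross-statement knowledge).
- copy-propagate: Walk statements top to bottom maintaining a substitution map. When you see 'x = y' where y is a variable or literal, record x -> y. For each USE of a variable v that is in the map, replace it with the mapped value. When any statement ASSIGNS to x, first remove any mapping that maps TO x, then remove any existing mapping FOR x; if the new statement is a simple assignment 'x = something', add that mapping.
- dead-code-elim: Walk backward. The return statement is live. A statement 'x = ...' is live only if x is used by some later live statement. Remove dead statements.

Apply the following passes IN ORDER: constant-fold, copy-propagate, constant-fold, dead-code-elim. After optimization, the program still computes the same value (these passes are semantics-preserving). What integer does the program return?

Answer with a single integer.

Answer: 81

Derivation:
Initial IR:
  x = 0
  u = 4 + x
  a = 9 - 3
  b = 2
  z = 9 * 9
  return z
After constant-fold (6 stmts):
  x = 0
  u = 4 + x
  a = 6
  b = 2
  z = 81
  return z
After copy-propagate (6 stmts):
  x = 0
  u = 4 + 0
  a = 6
  b = 2
  z = 81
  return 81
After constant-fold (6 stmts):
  x = 0
  u = 4
  a = 6
  b = 2
  z = 81
  return 81
After dead-code-elim (1 stmts):
  return 81
Evaluate:
  x = 0  =>  x = 0
  u = 4 + x  =>  u = 4
  a = 9 - 3  =>  a = 6
  b = 2  =>  b = 2
  z = 9 * 9  =>  z = 81
  return z = 81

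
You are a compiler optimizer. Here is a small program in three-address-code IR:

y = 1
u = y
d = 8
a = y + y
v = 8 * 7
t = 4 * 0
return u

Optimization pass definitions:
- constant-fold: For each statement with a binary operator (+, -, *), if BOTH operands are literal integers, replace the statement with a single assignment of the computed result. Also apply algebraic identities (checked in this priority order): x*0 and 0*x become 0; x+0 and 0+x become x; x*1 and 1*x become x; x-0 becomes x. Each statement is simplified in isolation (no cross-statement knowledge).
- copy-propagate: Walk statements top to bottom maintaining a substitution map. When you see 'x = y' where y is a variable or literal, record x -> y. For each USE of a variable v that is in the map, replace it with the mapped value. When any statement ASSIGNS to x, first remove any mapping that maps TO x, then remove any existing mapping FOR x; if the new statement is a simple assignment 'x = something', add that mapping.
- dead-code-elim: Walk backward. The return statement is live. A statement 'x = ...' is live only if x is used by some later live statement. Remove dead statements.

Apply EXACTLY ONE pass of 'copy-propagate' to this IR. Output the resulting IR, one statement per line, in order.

Applying copy-propagate statement-by-statement:
  [1] y = 1  (unchanged)
  [2] u = y  -> u = 1
  [3] d = 8  (unchanged)
  [4] a = y + y  -> a = 1 + 1
  [5] v = 8 * 7  (unchanged)
  [6] t = 4 * 0  (unchanged)
  [7] return u  -> return 1
Result (7 stmts):
  y = 1
  u = 1
  d = 8
  a = 1 + 1
  v = 8 * 7
  t = 4 * 0
  return 1

Answer: y = 1
u = 1
d = 8
a = 1 + 1
v = 8 * 7
t = 4 * 0
return 1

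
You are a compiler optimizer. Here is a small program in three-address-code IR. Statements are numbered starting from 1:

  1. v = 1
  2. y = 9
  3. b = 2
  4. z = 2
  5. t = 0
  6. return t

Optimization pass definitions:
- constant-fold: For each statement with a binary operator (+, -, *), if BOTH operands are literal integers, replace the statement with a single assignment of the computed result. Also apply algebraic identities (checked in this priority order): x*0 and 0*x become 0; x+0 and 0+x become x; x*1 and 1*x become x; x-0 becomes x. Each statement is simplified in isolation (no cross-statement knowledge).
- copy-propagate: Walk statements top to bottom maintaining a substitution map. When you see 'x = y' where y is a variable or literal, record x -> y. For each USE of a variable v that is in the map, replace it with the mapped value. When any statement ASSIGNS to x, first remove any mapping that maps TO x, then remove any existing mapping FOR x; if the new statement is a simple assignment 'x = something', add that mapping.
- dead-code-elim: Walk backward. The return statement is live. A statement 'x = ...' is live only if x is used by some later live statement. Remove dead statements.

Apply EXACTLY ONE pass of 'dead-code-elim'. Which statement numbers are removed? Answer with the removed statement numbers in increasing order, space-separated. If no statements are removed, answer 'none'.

Answer: 1 2 3 4

Derivation:
Backward liveness scan:
Stmt 1 'v = 1': DEAD (v not in live set [])
Stmt 2 'y = 9': DEAD (y not in live set [])
Stmt 3 'b = 2': DEAD (b not in live set [])
Stmt 4 'z = 2': DEAD (z not in live set [])
Stmt 5 't = 0': KEEP (t is live); live-in = []
Stmt 6 'return t': KEEP (return); live-in = ['t']
Removed statement numbers: [1, 2, 3, 4]
Surviving IR:
  t = 0
  return t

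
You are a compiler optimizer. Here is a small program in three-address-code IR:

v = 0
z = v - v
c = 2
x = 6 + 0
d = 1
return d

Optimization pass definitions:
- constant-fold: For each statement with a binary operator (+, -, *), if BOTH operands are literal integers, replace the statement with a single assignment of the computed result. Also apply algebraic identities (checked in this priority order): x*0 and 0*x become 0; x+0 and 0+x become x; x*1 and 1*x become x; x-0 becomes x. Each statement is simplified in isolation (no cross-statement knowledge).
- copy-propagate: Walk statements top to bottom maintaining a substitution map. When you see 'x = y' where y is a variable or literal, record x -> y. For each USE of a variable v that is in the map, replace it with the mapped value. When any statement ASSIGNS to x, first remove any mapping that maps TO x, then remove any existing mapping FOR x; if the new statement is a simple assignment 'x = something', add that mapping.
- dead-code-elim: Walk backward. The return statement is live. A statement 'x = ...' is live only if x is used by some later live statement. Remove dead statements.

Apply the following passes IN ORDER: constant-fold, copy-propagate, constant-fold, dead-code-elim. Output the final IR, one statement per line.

Initial IR:
  v = 0
  z = v - v
  c = 2
  x = 6 + 0
  d = 1
  return d
After constant-fold (6 stmts):
  v = 0
  z = v - v
  c = 2
  x = 6
  d = 1
  return d
After copy-propagate (6 stmts):
  v = 0
  z = 0 - 0
  c = 2
  x = 6
  d = 1
  return 1
After constant-fold (6 stmts):
  v = 0
  z = 0
  c = 2
  x = 6
  d = 1
  return 1
After dead-code-elim (1 stmts):
  return 1

Answer: return 1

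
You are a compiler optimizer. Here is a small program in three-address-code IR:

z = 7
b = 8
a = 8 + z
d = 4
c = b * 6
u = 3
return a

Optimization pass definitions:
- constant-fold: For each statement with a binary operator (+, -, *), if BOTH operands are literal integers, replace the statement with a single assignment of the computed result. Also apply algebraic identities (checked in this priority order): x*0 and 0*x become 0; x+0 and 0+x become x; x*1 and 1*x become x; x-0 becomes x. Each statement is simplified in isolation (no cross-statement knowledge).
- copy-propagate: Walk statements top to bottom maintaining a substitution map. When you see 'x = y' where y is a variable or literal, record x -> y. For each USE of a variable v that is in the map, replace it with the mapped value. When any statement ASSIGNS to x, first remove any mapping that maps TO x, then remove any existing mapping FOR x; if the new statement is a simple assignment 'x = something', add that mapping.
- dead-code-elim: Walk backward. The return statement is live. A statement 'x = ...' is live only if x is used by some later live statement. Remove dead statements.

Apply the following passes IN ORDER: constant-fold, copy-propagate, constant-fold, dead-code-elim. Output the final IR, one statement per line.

Answer: a = 15
return a

Derivation:
Initial IR:
  z = 7
  b = 8
  a = 8 + z
  d = 4
  c = b * 6
  u = 3
  return a
After constant-fold (7 stmts):
  z = 7
  b = 8
  a = 8 + z
  d = 4
  c = b * 6
  u = 3
  return a
After copy-propagate (7 stmts):
  z = 7
  b = 8
  a = 8 + 7
  d = 4
  c = 8 * 6
  u = 3
  return a
After constant-fold (7 stmts):
  z = 7
  b = 8
  a = 15
  d = 4
  c = 48
  u = 3
  return a
After dead-code-elim (2 stmts):
  a = 15
  return a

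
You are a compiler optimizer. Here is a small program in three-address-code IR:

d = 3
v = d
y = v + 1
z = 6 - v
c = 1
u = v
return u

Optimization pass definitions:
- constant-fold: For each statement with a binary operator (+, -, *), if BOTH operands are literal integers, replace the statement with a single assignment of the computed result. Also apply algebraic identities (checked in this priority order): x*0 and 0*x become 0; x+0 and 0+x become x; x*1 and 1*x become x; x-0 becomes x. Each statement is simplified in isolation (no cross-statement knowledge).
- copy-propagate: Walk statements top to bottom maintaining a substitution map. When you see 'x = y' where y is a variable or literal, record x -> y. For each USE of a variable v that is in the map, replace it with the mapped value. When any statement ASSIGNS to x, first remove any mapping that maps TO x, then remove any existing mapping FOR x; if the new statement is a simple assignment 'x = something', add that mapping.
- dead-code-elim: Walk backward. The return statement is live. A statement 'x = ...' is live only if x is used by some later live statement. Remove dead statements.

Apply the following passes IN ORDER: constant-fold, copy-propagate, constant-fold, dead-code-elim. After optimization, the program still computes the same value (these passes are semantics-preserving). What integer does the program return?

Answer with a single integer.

Answer: 3

Derivation:
Initial IR:
  d = 3
  v = d
  y = v + 1
  z = 6 - v
  c = 1
  u = v
  return u
After constant-fold (7 stmts):
  d = 3
  v = d
  y = v + 1
  z = 6 - v
  c = 1
  u = v
  return u
After copy-propagate (7 stmts):
  d = 3
  v = 3
  y = 3 + 1
  z = 6 - 3
  c = 1
  u = 3
  return 3
After constant-fold (7 stmts):
  d = 3
  v = 3
  y = 4
  z = 3
  c = 1
  u = 3
  return 3
After dead-code-elim (1 stmts):
  return 3
Evaluate:
  d = 3  =>  d = 3
  v = d  =>  v = 3
  y = v + 1  =>  y = 4
  z = 6 - v  =>  z = 3
  c = 1  =>  c = 1
  u = v  =>  u = 3
  return u = 3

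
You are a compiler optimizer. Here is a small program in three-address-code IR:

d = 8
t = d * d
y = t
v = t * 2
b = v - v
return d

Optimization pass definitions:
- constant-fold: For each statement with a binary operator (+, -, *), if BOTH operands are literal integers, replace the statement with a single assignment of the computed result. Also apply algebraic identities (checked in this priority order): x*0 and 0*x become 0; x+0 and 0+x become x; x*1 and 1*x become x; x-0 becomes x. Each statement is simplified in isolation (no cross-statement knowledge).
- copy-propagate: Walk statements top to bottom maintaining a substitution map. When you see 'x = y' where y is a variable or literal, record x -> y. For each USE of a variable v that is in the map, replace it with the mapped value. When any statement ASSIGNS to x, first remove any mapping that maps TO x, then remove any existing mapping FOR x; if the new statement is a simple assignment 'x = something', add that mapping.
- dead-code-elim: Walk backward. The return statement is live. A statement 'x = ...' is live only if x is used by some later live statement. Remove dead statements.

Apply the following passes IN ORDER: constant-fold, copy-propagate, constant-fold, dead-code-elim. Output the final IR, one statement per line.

Initial IR:
  d = 8
  t = d * d
  y = t
  v = t * 2
  b = v - v
  return d
After constant-fold (6 stmts):
  d = 8
  t = d * d
  y = t
  v = t * 2
  b = v - v
  return d
After copy-propagate (6 stmts):
  d = 8
  t = 8 * 8
  y = t
  v = t * 2
  b = v - v
  return 8
After constant-fold (6 stmts):
  d = 8
  t = 64
  y = t
  v = t * 2
  b = v - v
  return 8
After dead-code-elim (1 stmts):
  return 8

Answer: return 8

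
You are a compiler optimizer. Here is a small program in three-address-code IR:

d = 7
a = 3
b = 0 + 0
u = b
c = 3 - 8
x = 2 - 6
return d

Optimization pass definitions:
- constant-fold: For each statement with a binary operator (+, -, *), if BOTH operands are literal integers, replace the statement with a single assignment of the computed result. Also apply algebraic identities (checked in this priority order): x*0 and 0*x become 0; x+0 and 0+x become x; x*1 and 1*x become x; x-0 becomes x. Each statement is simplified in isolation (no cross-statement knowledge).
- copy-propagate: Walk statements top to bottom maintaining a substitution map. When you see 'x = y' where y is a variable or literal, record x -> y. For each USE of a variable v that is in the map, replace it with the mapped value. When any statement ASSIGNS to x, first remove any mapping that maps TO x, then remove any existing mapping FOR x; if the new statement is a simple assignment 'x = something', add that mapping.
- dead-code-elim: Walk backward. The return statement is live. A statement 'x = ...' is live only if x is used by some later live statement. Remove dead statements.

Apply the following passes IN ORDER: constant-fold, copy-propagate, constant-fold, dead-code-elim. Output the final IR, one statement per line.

Initial IR:
  d = 7
  a = 3
  b = 0 + 0
  u = b
  c = 3 - 8
  x = 2 - 6
  return d
After constant-fold (7 stmts):
  d = 7
  a = 3
  b = 0
  u = b
  c = -5
  x = -4
  return d
After copy-propagate (7 stmts):
  d = 7
  a = 3
  b = 0
  u = 0
  c = -5
  x = -4
  return 7
After constant-fold (7 stmts):
  d = 7
  a = 3
  b = 0
  u = 0
  c = -5
  x = -4
  return 7
After dead-code-elim (1 stmts):
  return 7

Answer: return 7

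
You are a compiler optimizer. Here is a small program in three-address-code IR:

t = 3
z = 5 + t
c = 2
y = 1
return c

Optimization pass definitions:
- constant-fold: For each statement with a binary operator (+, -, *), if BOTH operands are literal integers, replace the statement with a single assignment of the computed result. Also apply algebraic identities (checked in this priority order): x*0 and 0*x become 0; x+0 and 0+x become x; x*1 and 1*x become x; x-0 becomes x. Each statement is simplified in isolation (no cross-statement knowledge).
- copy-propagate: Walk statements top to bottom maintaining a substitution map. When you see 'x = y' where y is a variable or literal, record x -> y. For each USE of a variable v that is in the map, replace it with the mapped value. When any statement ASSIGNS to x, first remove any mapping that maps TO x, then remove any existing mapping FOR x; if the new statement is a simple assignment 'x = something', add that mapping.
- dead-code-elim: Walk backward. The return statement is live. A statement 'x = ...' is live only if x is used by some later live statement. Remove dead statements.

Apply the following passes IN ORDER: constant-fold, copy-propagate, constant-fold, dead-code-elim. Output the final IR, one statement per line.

Answer: return 2

Derivation:
Initial IR:
  t = 3
  z = 5 + t
  c = 2
  y = 1
  return c
After constant-fold (5 stmts):
  t = 3
  z = 5 + t
  c = 2
  y = 1
  return c
After copy-propagate (5 stmts):
  t = 3
  z = 5 + 3
  c = 2
  y = 1
  return 2
After constant-fold (5 stmts):
  t = 3
  z = 8
  c = 2
  y = 1
  return 2
After dead-code-elim (1 stmts):
  return 2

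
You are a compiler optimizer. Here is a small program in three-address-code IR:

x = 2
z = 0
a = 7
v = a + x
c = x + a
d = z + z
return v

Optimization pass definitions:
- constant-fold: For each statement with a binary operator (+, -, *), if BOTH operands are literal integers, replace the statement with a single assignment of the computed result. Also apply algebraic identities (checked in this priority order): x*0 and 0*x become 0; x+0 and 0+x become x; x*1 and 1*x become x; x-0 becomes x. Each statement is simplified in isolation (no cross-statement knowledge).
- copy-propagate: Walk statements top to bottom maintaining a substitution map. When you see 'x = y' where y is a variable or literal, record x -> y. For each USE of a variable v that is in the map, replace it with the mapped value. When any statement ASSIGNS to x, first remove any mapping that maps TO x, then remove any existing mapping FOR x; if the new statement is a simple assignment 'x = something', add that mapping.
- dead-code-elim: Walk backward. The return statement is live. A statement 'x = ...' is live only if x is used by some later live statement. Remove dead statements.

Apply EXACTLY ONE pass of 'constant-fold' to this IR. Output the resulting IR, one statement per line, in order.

Answer: x = 2
z = 0
a = 7
v = a + x
c = x + a
d = z + z
return v

Derivation:
Applying constant-fold statement-by-statement:
  [1] x = 2  (unchanged)
  [2] z = 0  (unchanged)
  [3] a = 7  (unchanged)
  [4] v = a + x  (unchanged)
  [5] c = x + a  (unchanged)
  [6] d = z + z  (unchanged)
  [7] return v  (unchanged)
Result (7 stmts):
  x = 2
  z = 0
  a = 7
  v = a + x
  c = x + a
  d = z + z
  return v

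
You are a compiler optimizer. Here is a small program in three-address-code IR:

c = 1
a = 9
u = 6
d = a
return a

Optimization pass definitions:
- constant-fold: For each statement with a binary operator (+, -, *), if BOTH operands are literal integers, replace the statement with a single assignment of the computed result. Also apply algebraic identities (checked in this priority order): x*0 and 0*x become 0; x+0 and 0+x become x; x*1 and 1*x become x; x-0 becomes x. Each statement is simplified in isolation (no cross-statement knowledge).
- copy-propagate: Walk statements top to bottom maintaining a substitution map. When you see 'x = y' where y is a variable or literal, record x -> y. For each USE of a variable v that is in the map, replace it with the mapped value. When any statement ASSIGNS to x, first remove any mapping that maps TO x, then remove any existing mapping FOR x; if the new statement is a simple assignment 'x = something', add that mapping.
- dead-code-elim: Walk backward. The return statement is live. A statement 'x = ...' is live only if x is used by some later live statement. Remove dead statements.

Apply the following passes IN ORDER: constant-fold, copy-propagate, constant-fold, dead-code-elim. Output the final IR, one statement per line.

Answer: return 9

Derivation:
Initial IR:
  c = 1
  a = 9
  u = 6
  d = a
  return a
After constant-fold (5 stmts):
  c = 1
  a = 9
  u = 6
  d = a
  return a
After copy-propagate (5 stmts):
  c = 1
  a = 9
  u = 6
  d = 9
  return 9
After constant-fold (5 stmts):
  c = 1
  a = 9
  u = 6
  d = 9
  return 9
After dead-code-elim (1 stmts):
  return 9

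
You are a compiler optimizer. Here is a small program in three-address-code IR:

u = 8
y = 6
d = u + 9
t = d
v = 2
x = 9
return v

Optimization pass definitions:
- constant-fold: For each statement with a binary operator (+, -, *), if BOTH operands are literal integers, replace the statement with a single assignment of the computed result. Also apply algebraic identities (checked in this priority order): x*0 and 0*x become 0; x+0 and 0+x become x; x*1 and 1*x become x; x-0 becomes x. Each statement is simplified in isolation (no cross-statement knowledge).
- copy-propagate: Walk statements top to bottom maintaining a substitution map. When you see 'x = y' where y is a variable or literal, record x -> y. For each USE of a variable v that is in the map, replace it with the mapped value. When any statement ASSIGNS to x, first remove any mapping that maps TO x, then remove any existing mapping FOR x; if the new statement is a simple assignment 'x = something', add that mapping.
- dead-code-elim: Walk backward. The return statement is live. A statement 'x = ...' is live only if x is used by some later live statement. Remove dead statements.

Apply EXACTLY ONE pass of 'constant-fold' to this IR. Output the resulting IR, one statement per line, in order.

Applying constant-fold statement-by-statement:
  [1] u = 8  (unchanged)
  [2] y = 6  (unchanged)
  [3] d = u + 9  (unchanged)
  [4] t = d  (unchanged)
  [5] v = 2  (unchanged)
  [6] x = 9  (unchanged)
  [7] return v  (unchanged)
Result (7 stmts):
  u = 8
  y = 6
  d = u + 9
  t = d
  v = 2
  x = 9
  return v

Answer: u = 8
y = 6
d = u + 9
t = d
v = 2
x = 9
return v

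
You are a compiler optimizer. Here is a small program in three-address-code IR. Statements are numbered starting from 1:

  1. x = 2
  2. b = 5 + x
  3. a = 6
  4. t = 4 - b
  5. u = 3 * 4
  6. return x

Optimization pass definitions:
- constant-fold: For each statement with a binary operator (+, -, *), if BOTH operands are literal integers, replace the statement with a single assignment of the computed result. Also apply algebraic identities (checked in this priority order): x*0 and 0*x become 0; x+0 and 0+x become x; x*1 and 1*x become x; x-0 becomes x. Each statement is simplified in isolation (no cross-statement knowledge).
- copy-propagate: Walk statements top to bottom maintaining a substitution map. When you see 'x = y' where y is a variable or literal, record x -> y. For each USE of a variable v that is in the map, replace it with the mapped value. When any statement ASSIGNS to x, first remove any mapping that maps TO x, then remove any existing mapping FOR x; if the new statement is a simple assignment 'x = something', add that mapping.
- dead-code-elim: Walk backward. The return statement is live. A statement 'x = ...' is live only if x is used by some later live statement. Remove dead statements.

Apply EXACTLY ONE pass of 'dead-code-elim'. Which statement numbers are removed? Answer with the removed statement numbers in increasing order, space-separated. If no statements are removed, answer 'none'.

Backward liveness scan:
Stmt 1 'x = 2': KEEP (x is live); live-in = []
Stmt 2 'b = 5 + x': DEAD (b not in live set ['x'])
Stmt 3 'a = 6': DEAD (a not in live set ['x'])
Stmt 4 't = 4 - b': DEAD (t not in live set ['x'])
Stmt 5 'u = 3 * 4': DEAD (u not in live set ['x'])
Stmt 6 'return x': KEEP (return); live-in = ['x']
Removed statement numbers: [2, 3, 4, 5]
Surviving IR:
  x = 2
  return x

Answer: 2 3 4 5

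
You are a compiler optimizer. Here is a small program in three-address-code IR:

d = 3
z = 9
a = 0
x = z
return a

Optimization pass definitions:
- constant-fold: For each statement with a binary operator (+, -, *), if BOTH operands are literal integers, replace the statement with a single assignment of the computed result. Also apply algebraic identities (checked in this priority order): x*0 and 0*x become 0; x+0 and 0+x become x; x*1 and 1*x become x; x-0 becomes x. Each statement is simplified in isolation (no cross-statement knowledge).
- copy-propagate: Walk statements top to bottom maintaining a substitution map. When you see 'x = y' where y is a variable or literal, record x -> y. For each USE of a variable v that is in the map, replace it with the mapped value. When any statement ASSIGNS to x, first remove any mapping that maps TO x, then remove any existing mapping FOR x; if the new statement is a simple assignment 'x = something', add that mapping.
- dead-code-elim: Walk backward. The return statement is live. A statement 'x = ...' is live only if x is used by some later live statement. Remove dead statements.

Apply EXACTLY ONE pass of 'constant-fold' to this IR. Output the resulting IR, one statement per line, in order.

Applying constant-fold statement-by-statement:
  [1] d = 3  (unchanged)
  [2] z = 9  (unchanged)
  [3] a = 0  (unchanged)
  [4] x = z  (unchanged)
  [5] return a  (unchanged)
Result (5 stmts):
  d = 3
  z = 9
  a = 0
  x = z
  return a

Answer: d = 3
z = 9
a = 0
x = z
return a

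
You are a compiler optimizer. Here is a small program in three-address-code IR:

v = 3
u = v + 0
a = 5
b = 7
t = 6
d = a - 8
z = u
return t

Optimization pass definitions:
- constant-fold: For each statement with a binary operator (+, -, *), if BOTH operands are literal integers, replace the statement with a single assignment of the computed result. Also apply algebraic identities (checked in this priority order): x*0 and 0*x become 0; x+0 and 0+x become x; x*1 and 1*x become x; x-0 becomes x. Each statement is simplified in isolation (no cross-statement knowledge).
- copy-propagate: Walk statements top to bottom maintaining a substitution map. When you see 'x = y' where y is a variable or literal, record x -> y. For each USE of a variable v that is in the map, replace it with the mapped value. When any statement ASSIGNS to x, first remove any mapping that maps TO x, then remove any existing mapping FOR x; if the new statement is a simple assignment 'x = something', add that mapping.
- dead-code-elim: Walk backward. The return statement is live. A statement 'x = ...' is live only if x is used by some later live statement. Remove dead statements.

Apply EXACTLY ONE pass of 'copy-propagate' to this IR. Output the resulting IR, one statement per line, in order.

Answer: v = 3
u = 3 + 0
a = 5
b = 7
t = 6
d = 5 - 8
z = u
return 6

Derivation:
Applying copy-propagate statement-by-statement:
  [1] v = 3  (unchanged)
  [2] u = v + 0  -> u = 3 + 0
  [3] a = 5  (unchanged)
  [4] b = 7  (unchanged)
  [5] t = 6  (unchanged)
  [6] d = a - 8  -> d = 5 - 8
  [7] z = u  (unchanged)
  [8] return t  -> return 6
Result (8 stmts):
  v = 3
  u = 3 + 0
  a = 5
  b = 7
  t = 6
  d = 5 - 8
  z = u
  return 6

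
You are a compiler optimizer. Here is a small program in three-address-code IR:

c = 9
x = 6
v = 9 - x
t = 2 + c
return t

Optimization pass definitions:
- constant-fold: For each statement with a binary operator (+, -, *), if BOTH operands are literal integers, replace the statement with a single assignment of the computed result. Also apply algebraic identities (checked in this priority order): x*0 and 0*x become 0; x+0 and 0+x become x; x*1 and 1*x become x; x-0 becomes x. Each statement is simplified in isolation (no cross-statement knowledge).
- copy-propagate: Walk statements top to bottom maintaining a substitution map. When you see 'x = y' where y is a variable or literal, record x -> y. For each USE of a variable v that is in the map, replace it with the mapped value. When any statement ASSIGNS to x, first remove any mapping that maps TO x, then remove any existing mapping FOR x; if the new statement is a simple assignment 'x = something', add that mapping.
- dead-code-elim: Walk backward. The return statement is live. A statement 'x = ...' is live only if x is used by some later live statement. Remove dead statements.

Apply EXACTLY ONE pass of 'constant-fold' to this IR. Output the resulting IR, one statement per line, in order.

Applying constant-fold statement-by-statement:
  [1] c = 9  (unchanged)
  [2] x = 6  (unchanged)
  [3] v = 9 - x  (unchanged)
  [4] t = 2 + c  (unchanged)
  [5] return t  (unchanged)
Result (5 stmts):
  c = 9
  x = 6
  v = 9 - x
  t = 2 + c
  return t

Answer: c = 9
x = 6
v = 9 - x
t = 2 + c
return t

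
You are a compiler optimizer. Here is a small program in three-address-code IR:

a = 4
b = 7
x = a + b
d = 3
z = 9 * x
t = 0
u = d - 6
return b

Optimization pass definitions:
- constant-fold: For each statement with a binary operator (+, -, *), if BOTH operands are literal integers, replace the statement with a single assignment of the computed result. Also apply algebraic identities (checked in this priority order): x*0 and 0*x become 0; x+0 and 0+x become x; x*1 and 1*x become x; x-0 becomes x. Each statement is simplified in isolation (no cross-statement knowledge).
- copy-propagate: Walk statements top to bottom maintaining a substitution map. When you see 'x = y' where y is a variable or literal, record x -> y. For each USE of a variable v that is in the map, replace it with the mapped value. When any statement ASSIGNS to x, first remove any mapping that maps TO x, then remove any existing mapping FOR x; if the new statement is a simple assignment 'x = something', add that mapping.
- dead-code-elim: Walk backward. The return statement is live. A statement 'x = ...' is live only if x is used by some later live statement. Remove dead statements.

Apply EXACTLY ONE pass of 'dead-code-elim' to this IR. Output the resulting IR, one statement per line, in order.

Answer: b = 7
return b

Derivation:
Applying dead-code-elim statement-by-statement:
  [8] return b  -> KEEP (return); live=['b']
  [7] u = d - 6  -> DEAD (u not live)
  [6] t = 0  -> DEAD (t not live)
  [5] z = 9 * x  -> DEAD (z not live)
  [4] d = 3  -> DEAD (d not live)
  [3] x = a + b  -> DEAD (x not live)
  [2] b = 7  -> KEEP; live=[]
  [1] a = 4  -> DEAD (a not live)
Result (2 stmts):
  b = 7
  return b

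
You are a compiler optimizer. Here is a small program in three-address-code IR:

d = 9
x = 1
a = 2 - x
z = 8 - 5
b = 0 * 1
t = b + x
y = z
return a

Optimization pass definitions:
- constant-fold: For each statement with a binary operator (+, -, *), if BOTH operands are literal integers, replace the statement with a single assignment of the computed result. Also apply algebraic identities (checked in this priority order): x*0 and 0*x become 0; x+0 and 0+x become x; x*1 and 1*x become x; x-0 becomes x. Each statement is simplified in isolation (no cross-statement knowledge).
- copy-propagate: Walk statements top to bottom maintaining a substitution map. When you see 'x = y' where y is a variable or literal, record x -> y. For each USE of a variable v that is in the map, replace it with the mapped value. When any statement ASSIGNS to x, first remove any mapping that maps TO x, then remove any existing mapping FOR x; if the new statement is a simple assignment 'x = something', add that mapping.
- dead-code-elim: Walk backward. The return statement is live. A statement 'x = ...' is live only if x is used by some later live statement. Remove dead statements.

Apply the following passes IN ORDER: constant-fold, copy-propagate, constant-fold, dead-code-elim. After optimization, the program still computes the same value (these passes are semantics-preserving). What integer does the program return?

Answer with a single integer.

Answer: 1

Derivation:
Initial IR:
  d = 9
  x = 1
  a = 2 - x
  z = 8 - 5
  b = 0 * 1
  t = b + x
  y = z
  return a
After constant-fold (8 stmts):
  d = 9
  x = 1
  a = 2 - x
  z = 3
  b = 0
  t = b + x
  y = z
  return a
After copy-propagate (8 stmts):
  d = 9
  x = 1
  a = 2 - 1
  z = 3
  b = 0
  t = 0 + 1
  y = 3
  return a
After constant-fold (8 stmts):
  d = 9
  x = 1
  a = 1
  z = 3
  b = 0
  t = 1
  y = 3
  return a
After dead-code-elim (2 stmts):
  a = 1
  return a
Evaluate:
  d = 9  =>  d = 9
  x = 1  =>  x = 1
  a = 2 - x  =>  a = 1
  z = 8 - 5  =>  z = 3
  b = 0 * 1  =>  b = 0
  t = b + x  =>  t = 1
  y = z  =>  y = 3
  return a = 1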